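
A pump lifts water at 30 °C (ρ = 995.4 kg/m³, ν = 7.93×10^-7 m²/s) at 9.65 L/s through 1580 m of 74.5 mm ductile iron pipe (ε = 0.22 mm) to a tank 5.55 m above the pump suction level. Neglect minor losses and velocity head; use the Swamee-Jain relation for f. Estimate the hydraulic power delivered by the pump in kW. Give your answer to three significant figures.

V = 4Q/(πD²) = 2.214 m/s; Re = 2.08×10^5; ε/D = 0.00295; f = 0.02688
h_f = f(L/D)V²/2g = 142.4 m
Total head H = z + h_f = 5.55 + 142.4 = 147.9 m
P_hyd = ρgQH = 995.4·9.81·0.00965·147.9 = 13.94 kW

P_hyd ≈ 13.9 kW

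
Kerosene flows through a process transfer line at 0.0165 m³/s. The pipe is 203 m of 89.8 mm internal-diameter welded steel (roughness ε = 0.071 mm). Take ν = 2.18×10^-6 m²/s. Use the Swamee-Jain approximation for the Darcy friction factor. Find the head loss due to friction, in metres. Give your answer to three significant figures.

h_f ≈ 16.8 m

V = 4Q/(πD²) = 4·0.0165/(π·0.0898²) = 2.605 m/s
Re = VD/ν = 2.605·0.0898/2.18×10^-6 = 1.07×10^5 → turbulent
ε/D = 0.071/89.8 = 7.91×10^-4
Swamee-Jain: f = 0.02143
h_f = f(L/D)V²/(2g) = 0.02143·(203/0.0898)·2.605²/(2·9.81) = 16.76 m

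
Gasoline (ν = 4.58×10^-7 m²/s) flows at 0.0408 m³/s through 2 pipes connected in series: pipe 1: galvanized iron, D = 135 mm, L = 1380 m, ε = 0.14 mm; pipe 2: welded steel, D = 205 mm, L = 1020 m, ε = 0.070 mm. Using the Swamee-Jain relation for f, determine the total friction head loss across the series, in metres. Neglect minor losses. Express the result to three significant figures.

Pipe 1: V = 2.850 m/s, Re = 8.40×10^5, ε/D = 0.00104, f = 0.02026, h_1 = f(L/D)V²/2g = 85.76 m
Pipe 2: V = 1.236 m/s, Re = 5.53×10^5, ε/D = 3.41×10^-4, f = 0.01659, h_2 = f(L/D)V²/2g = 6.428 m
Series → Q common, losses add: H = Σh = 92.19 m

H ≈ 92.2 m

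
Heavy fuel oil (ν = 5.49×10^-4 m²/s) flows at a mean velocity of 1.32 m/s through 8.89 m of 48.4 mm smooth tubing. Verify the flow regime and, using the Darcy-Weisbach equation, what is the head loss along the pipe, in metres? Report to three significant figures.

Re = VD/ν = 1.32·0.04840/5.49×10^-4 = 116 → laminar (Re < 2300)
f = 64/Re = 0.5500
h_f = f(L/D)V²/(2g) = 0.5500·(8.89/0.04840)·1.32²/(2·9.81) = 8.971 m

h_f ≈ 8.97 m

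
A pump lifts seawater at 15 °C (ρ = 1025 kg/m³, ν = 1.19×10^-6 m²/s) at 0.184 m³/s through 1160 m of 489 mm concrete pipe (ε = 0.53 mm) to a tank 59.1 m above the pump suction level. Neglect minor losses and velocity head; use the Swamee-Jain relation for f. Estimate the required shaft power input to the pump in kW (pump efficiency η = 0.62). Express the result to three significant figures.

V = 4Q/(πD²) = 0.9797 m/s; Re = 4.03×10^5; ε/D = 0.00108; f = 0.02085
h_f = f(L/D)V²/2g = 2.420 m
Total head H = z + h_f = 59.1 + 2.420 = 61.52 m
P_hyd = ρgQH = 1025·9.81·0.184·61.52 = 113.8 kW
P_shaft = P_hyd/η = 113.8/0.62 = 183.6 kW

P_shaft ≈ 184 kW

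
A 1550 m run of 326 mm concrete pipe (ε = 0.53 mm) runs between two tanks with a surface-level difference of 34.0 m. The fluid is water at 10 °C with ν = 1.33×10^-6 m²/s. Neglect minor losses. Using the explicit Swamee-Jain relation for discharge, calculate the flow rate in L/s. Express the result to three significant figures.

Swamee-Jain (Type II): Q = -0.965·√(gD⁵h_f/L)·ln[ε/(3.7D) + √(3.17ν²L/(gD³h_f))]
√(gD⁵h_f/L) = √(9.81·0.326⁵·34.0/1550) = 0.02815
ε/(3.7D) = 4.39×10^-4; √(3.17ν²L/(gD³h_f)) = 2.74×10^-5
Q = -0.965·0.02815·ln(4.668×10^-4) = 0.2083 m³/s
Check: V = 2.50 m/s, Re = 6.12×10^5, f = 0.02264, h_f = 34.2 m ≈ 34.0 m ✓

Q ≈ 208 L/s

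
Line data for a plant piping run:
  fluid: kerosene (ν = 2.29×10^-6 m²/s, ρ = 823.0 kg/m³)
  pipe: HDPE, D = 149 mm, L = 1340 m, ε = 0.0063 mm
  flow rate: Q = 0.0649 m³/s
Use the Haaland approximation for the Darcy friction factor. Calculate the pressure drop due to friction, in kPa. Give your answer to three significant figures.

Δp ≈ 782 kPa

V = 4Q/(πD²) = 4·0.0649/(π·0.149²) = 3.722 m/s
Re = VD/ν = 3.722·0.149/2.29×10^-6 = 2.42×10^5 → turbulent
ε/D = 0.0063/149 = 4.23×10^-5
Haaland: f = 0.01525
h_f = f(L/D)V²/(2g) = 0.01525·(1340/0.149)·3.722²/(2·9.81) = 96.87 m
Δp = ρg·h_f = 823.0·9.81·96.87 = 782.1 kPa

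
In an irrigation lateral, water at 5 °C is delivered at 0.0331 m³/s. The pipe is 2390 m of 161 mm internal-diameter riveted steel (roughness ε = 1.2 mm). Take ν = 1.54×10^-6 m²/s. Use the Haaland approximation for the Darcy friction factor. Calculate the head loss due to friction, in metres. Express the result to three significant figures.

h_f ≈ 69.7 m

V = 4Q/(πD²) = 4·0.0331/(π·0.161²) = 1.626 m/s
Re = VD/ν = 1.626·0.161/1.54×10^-6 = 1.70×10^5 → turbulent
ε/D = 1.2/161 = 0.00745
Haaland: f = 0.03486
h_f = f(L/D)V²/(2g) = 0.03486·(2390/0.161)·1.626²/(2·9.81) = 69.73 m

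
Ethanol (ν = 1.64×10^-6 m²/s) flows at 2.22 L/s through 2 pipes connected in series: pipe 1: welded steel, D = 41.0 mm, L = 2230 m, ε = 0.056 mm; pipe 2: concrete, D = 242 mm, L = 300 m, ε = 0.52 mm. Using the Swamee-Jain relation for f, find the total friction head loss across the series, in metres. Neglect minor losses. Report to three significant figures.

Pipe 1: V = 1.681 m/s, Re = 4.20×10^4, ε/D = 0.00137, f = 0.02574, h_1 = f(L/D)V²/2g = 201.8 m
Pipe 2: V = 0.04827 m/s, Re = 7120, ε/D = 0.00215, f = 0.03711, h_2 = f(L/D)V²/2g = 0.005462 m
Series → Q common, losses add: H = Σh = 201.8 m

H ≈ 202 m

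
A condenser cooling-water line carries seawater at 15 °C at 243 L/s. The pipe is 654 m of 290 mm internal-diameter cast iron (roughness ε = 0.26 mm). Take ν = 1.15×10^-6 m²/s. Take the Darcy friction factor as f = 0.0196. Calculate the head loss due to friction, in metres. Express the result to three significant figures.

h_f ≈ 30.5 m

V = 4Q/(πD²) = 4·0.243/(π·0.290²) = 3.679 m/s
h_f = f(L/D)V²/(2g) = 0.01960·(654/0.290)·3.679²/(2·9.81) = 30.49 m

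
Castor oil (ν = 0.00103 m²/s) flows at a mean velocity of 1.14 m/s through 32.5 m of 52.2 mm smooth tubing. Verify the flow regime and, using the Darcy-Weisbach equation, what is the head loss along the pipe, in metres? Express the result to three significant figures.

h_f ≈ 45.7 m

Re = VD/ν = 1.14·0.05220/0.00103 = 57.8 → laminar (Re < 2300)
f = 64/Re = 1.108
h_f = f(L/D)V²/(2g) = 1.108·(32.5/0.05220)·1.14²/(2·9.81) = 45.68 m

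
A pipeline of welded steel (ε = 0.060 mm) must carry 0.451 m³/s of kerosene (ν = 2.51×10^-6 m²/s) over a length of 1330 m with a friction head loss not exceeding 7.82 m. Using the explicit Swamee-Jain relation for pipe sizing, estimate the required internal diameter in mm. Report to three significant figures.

Swamee-Jain (Type III): D = 0.66·[ε^1.25·(LQ²/(gh_f))^4.75 + ν·Q^9.4·(L/(gh_f))^5.2]^0.04
LQ²/(gh_f) = 3.526; L/(gh_f) = 17.34
Term 1 = ε^1.25·(…)^4.75 = 0.00210; Term 2 = ν·Q^9.4·(…)^5.2 = 0.00390
D = 0.66·(0.00210 + 0.00390)^0.04 = 0.5379 m = 538 mm
Check: V = 1.98 m/s, Re = 4.25×10^5, f = 0.01487, h_f = 7.38 m ≈ 7.82 m ✓

D ≈ 538 mm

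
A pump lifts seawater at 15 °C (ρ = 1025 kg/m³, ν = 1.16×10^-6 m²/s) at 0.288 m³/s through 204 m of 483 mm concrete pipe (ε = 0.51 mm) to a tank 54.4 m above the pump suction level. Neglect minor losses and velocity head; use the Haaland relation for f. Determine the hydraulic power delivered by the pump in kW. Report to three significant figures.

P_hyd ≈ 161 kW

V = 4Q/(πD²) = 1.572 m/s; Re = 6.54×10^5; ε/D = 0.00106; f = 0.02033
h_f = f(L/D)V²/2g = 1.081 m
Total head H = z + h_f = 54.4 + 1.081 = 55.48 m
P_hyd = ρgQH = 1025·9.81·0.288·55.48 = 160.7 kW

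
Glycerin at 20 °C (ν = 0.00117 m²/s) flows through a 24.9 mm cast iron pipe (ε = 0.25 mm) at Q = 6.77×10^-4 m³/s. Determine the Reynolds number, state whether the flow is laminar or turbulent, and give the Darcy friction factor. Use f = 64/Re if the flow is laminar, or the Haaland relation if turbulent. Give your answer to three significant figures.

V = 4Q/(πD²) = 1.390 m/s
Re = VD/ν = 1.390·0.0249/0.00117 = 29.6
Re < 2300 → laminar → f = 64/Re = 2.163

Re ≈ 29.6; laminar; f = 64/Re ≈ 2.16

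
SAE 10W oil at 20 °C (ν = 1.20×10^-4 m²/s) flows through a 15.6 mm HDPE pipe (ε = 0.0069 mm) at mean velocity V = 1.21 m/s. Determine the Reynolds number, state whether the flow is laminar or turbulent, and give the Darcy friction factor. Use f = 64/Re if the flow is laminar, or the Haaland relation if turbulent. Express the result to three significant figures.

Re ≈ 157; laminar; f = 64/Re ≈ 0.407

Re = VD/ν = 1.210·0.0156/1.20×10^-4 = 157
Re < 2300 → laminar → f = 64/Re = 0.4069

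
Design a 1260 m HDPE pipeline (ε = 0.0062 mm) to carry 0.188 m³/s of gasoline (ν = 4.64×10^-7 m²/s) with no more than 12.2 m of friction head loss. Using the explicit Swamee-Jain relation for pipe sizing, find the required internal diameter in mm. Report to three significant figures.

D ≈ 323 mm

Swamee-Jain (Type III): D = 0.66·[ε^1.25·(LQ²/(gh_f))^4.75 + ν·Q^9.4·(L/(gh_f))^5.2]^0.04
LQ²/(gh_f) = 0.3721; L/(gh_f) = 10.53
Term 1 = ε^1.25·(…)^4.75 = 2.83×10^-9; Term 2 = ν·Q^9.4·(…)^5.2 = 1.44×10^-8
D = 0.66·(2.83×10^-9 + 1.44×10^-8)^0.04 = 0.3229 m = 323 mm
Check: V = 2.30 m/s, Re = 1.60×10^6, f = 0.01134, h_f = 11.9 m ≈ 12.2 m ✓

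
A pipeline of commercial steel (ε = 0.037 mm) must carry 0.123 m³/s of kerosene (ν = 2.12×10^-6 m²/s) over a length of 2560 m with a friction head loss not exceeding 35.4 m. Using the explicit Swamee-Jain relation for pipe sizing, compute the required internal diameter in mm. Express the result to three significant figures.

D ≈ 274 mm

Swamee-Jain (Type III): D = 0.66·[ε^1.25·(LQ²/(gh_f))^4.75 + ν·Q^9.4·(L/(gh_f))^5.2]^0.04
LQ²/(gh_f) = 0.1115; L/(gh_f) = 7.372
Term 1 = ε^1.25·(…)^4.75 = 8.62×10^-11; Term 2 = ν·Q^9.4·(…)^5.2 = 1.92×10^-10
D = 0.66·(8.62×10^-11 + 1.92×10^-10)^0.04 = 0.2737 m = 274 mm
Check: V = 2.09 m/s, Re = 2.70×10^5, f = 0.01598, h_f = 33.3 m ≈ 35.4 m ✓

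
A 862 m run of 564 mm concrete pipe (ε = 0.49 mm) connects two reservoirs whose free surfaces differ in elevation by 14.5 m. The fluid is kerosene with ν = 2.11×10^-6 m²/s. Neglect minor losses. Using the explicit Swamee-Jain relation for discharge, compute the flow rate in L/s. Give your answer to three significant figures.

Q ≈ 774 L/s

Swamee-Jain (Type II): Q = -0.965·√(gD⁵h_f/L)·ln[ε/(3.7D) + √(3.17ν²L/(gD³h_f))]
√(gD⁵h_f/L) = √(9.81·0.564⁵·14.5/862) = 0.09704
ε/(3.7D) = 2.35×10^-4; √(3.17ν²L/(gD³h_f)) = 2.18×10^-5
Q = -0.965·0.09704·ln(2.566×10^-4) = 0.7742 m³/s
Check: V = 3.10 m/s, Re = 8.28×10^5, f = 0.01949, h_f = 14.6 m ≈ 14.5 m ✓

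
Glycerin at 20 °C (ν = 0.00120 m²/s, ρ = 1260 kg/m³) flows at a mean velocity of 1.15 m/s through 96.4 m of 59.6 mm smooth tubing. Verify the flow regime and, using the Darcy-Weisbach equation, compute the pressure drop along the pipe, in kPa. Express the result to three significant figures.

Δp ≈ 1510 kPa

Re = VD/ν = 1.15·0.05960/0.00120 = 57.1 → laminar (Re < 2300)
f = 64/Re = 1.121
h_f = f(L/D)V²/(2g) = 1.121·(96.4/0.05960)·1.15²/(2·9.81) = 122.2 m
Δp = ρg·h_f = 1260·9.81·122.2 = 1510 kPa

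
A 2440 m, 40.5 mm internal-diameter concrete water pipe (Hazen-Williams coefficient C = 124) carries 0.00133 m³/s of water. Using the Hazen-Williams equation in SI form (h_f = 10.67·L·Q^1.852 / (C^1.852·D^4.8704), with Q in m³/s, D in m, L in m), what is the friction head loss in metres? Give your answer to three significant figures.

h_f ≈ 98.7 m

h_f = 10.67·2440·0.00133^1.852 / (124^1.852·0.0405^4.8704) = 98.66 m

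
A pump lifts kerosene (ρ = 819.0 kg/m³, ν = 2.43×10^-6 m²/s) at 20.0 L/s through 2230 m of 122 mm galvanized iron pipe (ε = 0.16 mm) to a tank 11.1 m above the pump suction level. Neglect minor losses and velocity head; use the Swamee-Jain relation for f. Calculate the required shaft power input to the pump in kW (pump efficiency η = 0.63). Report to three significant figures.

P_shaft ≈ 19.3 kW

V = 4Q/(πD²) = 1.711 m/s; Re = 8.59×10^4; ε/D = 0.00131; f = 0.02367
h_f = f(L/D)V²/2g = 64.55 m
Total head H = z + h_f = 11.1 + 64.55 = 75.65 m
P_hyd = ρgQH = 819.0·9.81·0.0200·75.65 = 12.16 kW
P_shaft = P_hyd/η = 12.16/0.63 = 19.30 kW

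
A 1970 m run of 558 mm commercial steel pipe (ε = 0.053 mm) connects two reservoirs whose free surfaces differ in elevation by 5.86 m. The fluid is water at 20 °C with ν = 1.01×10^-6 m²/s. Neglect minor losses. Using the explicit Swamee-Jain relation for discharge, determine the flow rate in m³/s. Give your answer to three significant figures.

Swamee-Jain (Type II): Q = -0.965·√(gD⁵h_f/L)·ln[ε/(3.7D) + √(3.17ν²L/(gD³h_f))]
√(gD⁵h_f/L) = √(9.81·0.558⁵·5.86/1970) = 0.03973
ε/(3.7D) = 2.57×10^-5; √(3.17ν²L/(gD³h_f)) = 2.53×10^-5
Q = -0.965·0.03973·ln(5.093×10^-5) = 0.3790 m³/s
Check: V = 1.55 m/s, Re = 8.56×10^5, f = 0.01362, h_f = 5.89 m ≈ 5.86 m ✓

Q ≈ 0.379 m³/s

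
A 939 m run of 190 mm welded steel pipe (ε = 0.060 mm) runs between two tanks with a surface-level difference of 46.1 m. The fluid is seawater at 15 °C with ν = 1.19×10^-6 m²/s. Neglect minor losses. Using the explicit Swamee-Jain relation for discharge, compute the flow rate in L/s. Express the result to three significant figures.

Q ≈ 94.9 L/s

Swamee-Jain (Type II): Q = -0.965·√(gD⁵h_f/L)·ln[ε/(3.7D) + √(3.17ν²L/(gD³h_f))]
√(gD⁵h_f/L) = √(9.81·0.190⁵·46.1/939) = 0.01092
ε/(3.7D) = 8.53×10^-5; √(3.17ν²L/(gD³h_f)) = 3.69×10^-5
Q = -0.965·0.01092·ln(1.222×10^-4) = 0.09495 m³/s
Check: V = 3.35 m/s, Re = 5.35×10^5, f = 0.01642, h_f = 46.4 m ≈ 46.1 m ✓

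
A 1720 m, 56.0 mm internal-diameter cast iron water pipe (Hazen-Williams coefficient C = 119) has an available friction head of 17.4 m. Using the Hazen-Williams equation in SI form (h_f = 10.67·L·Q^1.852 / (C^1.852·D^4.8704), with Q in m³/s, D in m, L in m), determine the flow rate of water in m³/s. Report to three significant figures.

Q ≈ 0.00142 m³/s

Rearranging: Q = [h_f·C^1.852·D^4.8704 / (10.67·L)]^(1/1.852)
Q = [17.4·119^1.852·0.0560^4.8704 / (10.67·1720)]^0.540 = 0.001416 m³/s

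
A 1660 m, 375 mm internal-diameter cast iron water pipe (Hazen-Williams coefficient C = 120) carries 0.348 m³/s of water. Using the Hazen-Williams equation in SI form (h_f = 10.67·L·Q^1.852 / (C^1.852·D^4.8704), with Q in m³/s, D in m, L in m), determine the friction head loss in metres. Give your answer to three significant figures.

h_f = 10.67·1660·0.348^1.852 / (120^1.852·0.375^4.8704) = 42.00 m

h_f ≈ 42.0 m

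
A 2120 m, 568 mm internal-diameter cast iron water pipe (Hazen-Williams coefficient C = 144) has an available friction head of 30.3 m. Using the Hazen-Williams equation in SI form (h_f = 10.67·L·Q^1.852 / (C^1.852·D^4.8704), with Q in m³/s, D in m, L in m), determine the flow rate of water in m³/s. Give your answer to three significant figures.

Q ≈ 0.914 m³/s

Rearranging: Q = [h_f·C^1.852·D^4.8704 / (10.67·L)]^(1/1.852)
Q = [30.3·144^1.852·0.568^4.8704 / (10.67·2120)]^0.540 = 0.9142 m³/s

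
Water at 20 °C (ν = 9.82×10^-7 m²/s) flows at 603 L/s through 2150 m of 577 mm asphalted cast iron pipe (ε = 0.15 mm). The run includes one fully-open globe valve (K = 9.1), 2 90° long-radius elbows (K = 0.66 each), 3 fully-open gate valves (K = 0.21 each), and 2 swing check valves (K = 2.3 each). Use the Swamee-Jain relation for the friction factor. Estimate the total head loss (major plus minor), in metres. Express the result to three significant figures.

V = 4Q/(πD²) = 2.306 m/s; V²/2g = 0.2711 m
Re = 1.36×10^6, ε/D = 2.60×10^-4 → f = 0.01519 (Swamee-Jain)
Major: h_f = f(L/D)·V²/2g = 0.01519·3726·0.2711 = 15.34 m
Minor: ΣK = 15.6; h_m = ΣK·V²/2g = 4.242 m
Total H_L = 15.34 + 4.242 = 19.58 m

H_L ≈ 19.6 m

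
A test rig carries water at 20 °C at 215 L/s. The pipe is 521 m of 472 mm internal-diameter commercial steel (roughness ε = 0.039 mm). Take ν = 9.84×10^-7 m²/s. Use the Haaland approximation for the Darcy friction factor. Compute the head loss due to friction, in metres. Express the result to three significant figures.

V = 4Q/(πD²) = 4·0.215/(π·0.472²) = 1.229 m/s
Re = VD/ν = 1.229·0.472/9.84×10^-7 = 5.89×10^5 → turbulent
ε/D = 0.039/472 = 8.26×10^-5
Haaland: f = 0.01379
h_f = f(L/D)V²/(2g) = 0.01379·(521/0.472)·1.229²/(2·9.81) = 1.171 m

h_f ≈ 1.17 m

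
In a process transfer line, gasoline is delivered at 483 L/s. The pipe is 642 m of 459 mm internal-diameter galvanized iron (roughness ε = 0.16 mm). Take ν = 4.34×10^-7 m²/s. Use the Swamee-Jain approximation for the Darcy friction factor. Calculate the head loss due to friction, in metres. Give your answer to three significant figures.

h_f ≈ 9.54 m

V = 4Q/(πD²) = 4·0.483/(π·0.459²) = 2.919 m/s
Re = VD/ν = 2.919·0.459/4.34×10^-7 = 3.09×10^6 → turbulent
ε/D = 0.16/459 = 3.49×10^-4
Swamee-Jain: f = 0.01571
h_f = f(L/D)V²/(2g) = 0.01571·(642/0.459)·2.919²/(2·9.81) = 9.542 m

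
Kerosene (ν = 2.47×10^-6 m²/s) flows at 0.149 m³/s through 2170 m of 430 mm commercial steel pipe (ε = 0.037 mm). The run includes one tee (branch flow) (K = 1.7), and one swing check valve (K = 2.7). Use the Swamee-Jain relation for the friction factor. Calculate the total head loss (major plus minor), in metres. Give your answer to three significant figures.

H_L ≈ 4.73 m

V = 4Q/(πD²) = 1.026 m/s; V²/2g = 0.05366 m
Re = 1.79×10^5, ε/D = 8.60×10^-5 → f = 0.01658 (Swamee-Jain)
Major: h_f = f(L/D)·V²/2g = 0.01658·5047·0.05366 = 4.490 m
Minor: ΣK = 4.40; h_m = ΣK·V²/2g = 0.2361 m
Total H_L = 4.490 + 0.2361 = 4.726 m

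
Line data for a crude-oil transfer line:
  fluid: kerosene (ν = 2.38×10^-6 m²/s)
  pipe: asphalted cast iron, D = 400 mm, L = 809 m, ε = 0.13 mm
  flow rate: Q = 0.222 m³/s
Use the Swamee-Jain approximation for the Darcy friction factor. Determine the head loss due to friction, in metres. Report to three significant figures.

h_f ≈ 5.55 m

V = 4Q/(πD²) = 4·0.222/(π·0.400²) = 1.767 m/s
Re = VD/ν = 1.767·0.400/2.38×10^-6 = 2.97×10^5 → turbulent
ε/D = 0.13/400 = 3.25×10^-4
Swamee-Jain: f = 0.01725
h_f = f(L/D)V²/(2g) = 0.01725·(809/0.400)·1.767²/(2·9.81) = 5.550 m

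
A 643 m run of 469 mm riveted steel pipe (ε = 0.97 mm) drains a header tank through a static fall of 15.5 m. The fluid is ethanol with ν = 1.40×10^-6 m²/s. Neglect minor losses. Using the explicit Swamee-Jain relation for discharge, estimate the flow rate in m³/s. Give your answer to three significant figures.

Swamee-Jain (Type II): Q = -0.965·√(gD⁵h_f/L)·ln[ε/(3.7D) + √(3.17ν²L/(gD³h_f))]
√(gD⁵h_f/L) = √(9.81·0.469⁵·15.5/643) = 0.07325
ε/(3.7D) = 5.59×10^-4; √(3.17ν²L/(gD³h_f)) = 1.60×10^-5
Q = -0.965·0.07325·ln(5.749×10^-4) = 0.5274 m³/s
Check: V = 3.05 m/s, Re = 1.02×10^6, f = 0.02388, h_f = 15.6 m ≈ 15.5 m ✓

Q ≈ 0.527 m³/s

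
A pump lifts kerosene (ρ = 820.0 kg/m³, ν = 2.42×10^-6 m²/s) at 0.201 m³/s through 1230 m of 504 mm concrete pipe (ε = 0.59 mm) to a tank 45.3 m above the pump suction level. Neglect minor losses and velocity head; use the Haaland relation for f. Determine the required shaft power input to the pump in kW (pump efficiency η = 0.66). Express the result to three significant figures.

V = 4Q/(πD²) = 1.008 m/s; Re = 2.10×10^5; ε/D = 0.00117; f = 0.02152
h_f = f(L/D)V²/2g = 2.717 m
Total head H = z + h_f = 45.3 + 2.717 = 48.02 m
P_hyd = ρgQH = 820.0·9.81·0.201·48.02 = 77.64 kW
P_shaft = P_hyd/η = 77.64/0.66 = 117.6 kW

P_shaft ≈ 118 kW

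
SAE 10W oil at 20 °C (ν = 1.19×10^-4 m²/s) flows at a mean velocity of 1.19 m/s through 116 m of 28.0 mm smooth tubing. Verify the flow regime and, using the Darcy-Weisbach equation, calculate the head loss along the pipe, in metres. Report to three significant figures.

Re = VD/ν = 1.19·0.02800/1.19×10^-4 = 280 → laminar (Re < 2300)
f = 64/Re = 0.2286
h_f = f(L/D)V²/(2g) = 0.2286·(116/0.02800)·1.19²/(2·9.81) = 68.35 m

h_f ≈ 68.3 m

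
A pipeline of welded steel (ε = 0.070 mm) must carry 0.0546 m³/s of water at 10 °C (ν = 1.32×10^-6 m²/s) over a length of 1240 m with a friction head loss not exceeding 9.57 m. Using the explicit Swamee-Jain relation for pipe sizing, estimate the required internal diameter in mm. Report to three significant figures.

Swamee-Jain (Type III): D = 0.66·[ε^1.25·(LQ²/(gh_f))^4.75 + ν·Q^9.4·(L/(gh_f))^5.2]^0.04
LQ²/(gh_f) = 0.03938; L/(gh_f) = 13.21
Term 1 = ε^1.25·(…)^4.75 = 1.36×10^-12; Term 2 = ν·Q^9.4·(…)^5.2 = 1.20×10^-12
D = 0.66·(1.36×10^-12 + 1.20×10^-12)^0.04 = 0.2269 m = 227 mm
Check: V = 1.35 m/s, Re = 2.32×10^5, f = 0.01756, h_f = 8.91 m ≈ 9.57 m ✓

D ≈ 227 mm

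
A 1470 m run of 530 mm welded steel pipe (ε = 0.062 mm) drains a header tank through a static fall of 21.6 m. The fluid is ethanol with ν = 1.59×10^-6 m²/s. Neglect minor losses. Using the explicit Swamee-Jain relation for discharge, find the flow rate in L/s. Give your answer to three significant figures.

Q ≈ 741 L/s

Swamee-Jain (Type II): Q = -0.965·√(gD⁵h_f/L)·ln[ε/(3.7D) + √(3.17ν²L/(gD³h_f))]
√(gD⁵h_f/L) = √(9.81·0.530⁵·21.6/1470) = 0.07764
ε/(3.7D) = 3.16×10^-5; √(3.17ν²L/(gD³h_f)) = 1.93×10^-5
Q = -0.965·0.07764·ln(5.094×10^-5) = 0.7406 m³/s
Check: V = 3.36 m/s, Re = 1.12×10^6, f = 0.01364, h_f = 21.7 m ≈ 21.6 m ✓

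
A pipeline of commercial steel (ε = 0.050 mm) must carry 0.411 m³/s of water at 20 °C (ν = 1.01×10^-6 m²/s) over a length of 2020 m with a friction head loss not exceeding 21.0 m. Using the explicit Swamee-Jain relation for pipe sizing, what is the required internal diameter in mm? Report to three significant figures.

D ≈ 453 mm

Swamee-Jain (Type III): D = 0.66·[ε^1.25·(LQ²/(gh_f))^4.75 + ν·Q^9.4·(L/(gh_f))^5.2]^0.04
LQ²/(gh_f) = 1.656; L/(gh_f) = 9.805
Term 1 = ε^1.25·(…)^4.75 = 4.62×10^-5; Term 2 = ν·Q^9.4·(…)^5.2 = 3.39×10^-5
D = 0.66·(4.62×10^-5 + 3.39×10^-5)^0.04 = 0.4526 m = 453 mm
Check: V = 2.55 m/s, Re = 1.14×10^6, f = 0.01352, h_f = 20.1 m ≈ 21.0 m ✓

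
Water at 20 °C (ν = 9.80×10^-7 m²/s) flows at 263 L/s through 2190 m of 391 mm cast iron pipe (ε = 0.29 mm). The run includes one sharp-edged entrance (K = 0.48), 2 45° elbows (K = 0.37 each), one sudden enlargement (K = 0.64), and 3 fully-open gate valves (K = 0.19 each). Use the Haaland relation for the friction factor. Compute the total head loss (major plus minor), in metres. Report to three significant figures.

H_L ≈ 26.2 m

V = 4Q/(πD²) = 2.190 m/s; V²/2g = 0.2445 m
Re = 8.74×10^5, ε/D = 7.42×10^-4 → f = 0.01869 (Haaland)
Major: h_f = f(L/D)·V²/2g = 0.01869·5601·0.2445 = 25.60 m
Minor: ΣK = 2.43; h_m = ΣK·V²/2g = 0.5942 m
Total H_L = 25.60 + 0.5942 = 26.20 m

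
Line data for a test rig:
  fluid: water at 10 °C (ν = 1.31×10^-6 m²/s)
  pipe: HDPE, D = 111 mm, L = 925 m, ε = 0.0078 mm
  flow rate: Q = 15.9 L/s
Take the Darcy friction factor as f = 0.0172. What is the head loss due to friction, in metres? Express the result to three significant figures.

h_f ≈ 19.7 m

V = 4Q/(πD²) = 4·0.0159/(π·0.111²) = 1.643 m/s
h_f = f(L/D)V²/(2g) = 0.01720·(925/0.111)·1.643²/(2·9.81) = 19.72 m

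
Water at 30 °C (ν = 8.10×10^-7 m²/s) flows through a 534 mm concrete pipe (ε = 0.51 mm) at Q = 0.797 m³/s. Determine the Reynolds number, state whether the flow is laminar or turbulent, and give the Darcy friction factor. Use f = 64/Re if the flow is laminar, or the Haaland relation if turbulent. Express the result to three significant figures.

V = 4Q/(πD²) = 3.559 m/s
Re = VD/ν = 3.559·0.534/8.10×10^-7 = 2.35×10^6
Re > 4000 → turbulent; ε/D = 9.55×10^-4
Haaland: f = 0.01958

Re ≈ 2.35×10^6; turbulent; f ≈ 0.0196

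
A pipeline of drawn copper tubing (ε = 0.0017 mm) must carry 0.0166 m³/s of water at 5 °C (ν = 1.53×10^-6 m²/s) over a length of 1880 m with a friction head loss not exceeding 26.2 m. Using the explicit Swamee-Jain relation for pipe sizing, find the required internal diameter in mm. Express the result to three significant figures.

D ≈ 125 mm

Swamee-Jain (Type III): D = 0.66·[ε^1.25·(LQ²/(gh_f))^4.75 + ν·Q^9.4·(L/(gh_f))^5.2]^0.04
LQ²/(gh_f) = 0.002016; L/(gh_f) = 7.315
Term 1 = ε^1.25·(…)^4.75 = 9.64×10^-21; Term 2 = ν·Q^9.4·(…)^5.2 = 8.86×10^-19
D = 0.66·(9.64×10^-21 + 8.86×10^-19)^0.04 = 0.1252 m = 125 mm
Check: V = 1.35 m/s, Re = 1.10×10^5, f = 0.01759, h_f = 24.5 m ≈ 26.2 m ✓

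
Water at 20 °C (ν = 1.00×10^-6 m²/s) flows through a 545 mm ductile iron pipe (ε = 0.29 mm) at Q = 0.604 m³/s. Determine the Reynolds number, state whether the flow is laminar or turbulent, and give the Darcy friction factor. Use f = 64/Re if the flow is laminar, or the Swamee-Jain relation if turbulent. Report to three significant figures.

Re ≈ 1.41×10^6; turbulent; f ≈ 0.0174

V = 4Q/(πD²) = 2.589 m/s
Re = VD/ν = 2.589·0.545/1.00×10^-6 = 1.41×10^6
Re > 4000 → turbulent; ε/D = 5.32×10^-4
Swamee-Jain: f = 0.01736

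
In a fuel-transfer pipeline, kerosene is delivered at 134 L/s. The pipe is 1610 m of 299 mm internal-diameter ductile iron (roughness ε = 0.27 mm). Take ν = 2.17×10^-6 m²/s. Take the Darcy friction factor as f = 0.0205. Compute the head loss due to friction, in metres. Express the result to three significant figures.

V = 4Q/(πD²) = 4·0.134/(π·0.299²) = 1.908 m/s
h_f = f(L/D)V²/(2g) = 0.02050·(1610/0.299)·1.908²/(2·9.81) = 20.49 m

h_f ≈ 20.5 m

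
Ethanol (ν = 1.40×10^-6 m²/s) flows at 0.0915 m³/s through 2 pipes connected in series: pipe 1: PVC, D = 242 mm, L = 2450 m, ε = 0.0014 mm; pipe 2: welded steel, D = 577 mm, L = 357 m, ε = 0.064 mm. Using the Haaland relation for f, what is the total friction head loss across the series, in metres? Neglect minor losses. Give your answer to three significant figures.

H ≈ 28.7 m

Pipe 1: V = 1.989 m/s, Re = 3.44×10^5, ε/D = 5.79×10^-6, f = 0.01403, h_1 = f(L/D)V²/2g = 28.65 m
Pipe 2: V = 0.3499 m/s, Re = 1.44×10^5, ε/D = 1.11×10^-4, f = 0.01716, h_2 = f(L/D)V²/2g = 0.06625 m
Series → Q common, losses add: H = Σh = 28.72 m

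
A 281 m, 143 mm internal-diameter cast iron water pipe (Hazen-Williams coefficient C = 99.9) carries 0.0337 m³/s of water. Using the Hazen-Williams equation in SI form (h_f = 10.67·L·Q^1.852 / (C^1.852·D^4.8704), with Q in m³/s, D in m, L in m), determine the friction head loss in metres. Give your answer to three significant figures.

h_f ≈ 14.5 m

h_f = 10.67·281·0.0337^1.852 / (99.9^1.852·0.143^4.8704) = 14.48 m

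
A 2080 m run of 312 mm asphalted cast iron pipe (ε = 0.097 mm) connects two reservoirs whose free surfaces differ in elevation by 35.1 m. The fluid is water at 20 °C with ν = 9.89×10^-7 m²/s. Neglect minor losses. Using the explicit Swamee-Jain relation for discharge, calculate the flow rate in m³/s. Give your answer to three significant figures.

Swamee-Jain (Type II): Q = -0.965·√(gD⁵h_f/L)·ln[ε/(3.7D) + √(3.17ν²L/(gD³h_f))]
√(gD⁵h_f/L) = √(9.81·0.312⁵·35.1/2080) = 0.02212
ε/(3.7D) = 8.40×10^-5; √(3.17ν²L/(gD³h_f)) = 2.48×10^-5
Q = -0.965·0.02212·ln(1.089×10^-4) = 0.1948 m³/s
Check: V = 2.55 m/s, Re = 8.04×10^5, f = 0.01601, h_f = 35.3 m ≈ 35.1 m ✓

Q ≈ 0.195 m³/s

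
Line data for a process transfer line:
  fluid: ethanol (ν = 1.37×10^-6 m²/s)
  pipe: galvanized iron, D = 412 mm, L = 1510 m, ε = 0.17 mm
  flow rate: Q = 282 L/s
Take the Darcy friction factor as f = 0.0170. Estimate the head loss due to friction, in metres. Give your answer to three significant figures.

V = 4Q/(πD²) = 4·0.282/(π·0.412²) = 2.115 m/s
h_f = f(L/D)V²/(2g) = 0.01700·(1510/0.412)·2.115²/(2·9.81) = 14.21 m

h_f ≈ 14.2 m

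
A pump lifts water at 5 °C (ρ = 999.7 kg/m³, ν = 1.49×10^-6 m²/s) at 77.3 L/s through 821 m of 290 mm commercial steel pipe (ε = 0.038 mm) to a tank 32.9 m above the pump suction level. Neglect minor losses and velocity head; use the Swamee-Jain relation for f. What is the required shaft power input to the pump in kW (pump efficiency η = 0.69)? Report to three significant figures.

P_shaft ≈ 39.7 kW

V = 4Q/(πD²) = 1.170 m/s; Re = 2.28×10^5; ε/D = 1.31×10^-4; f = 0.01632
h_f = f(L/D)V²/2g = 3.225 m
Total head H = z + h_f = 32.9 + 3.225 = 36.13 m
P_hyd = ρgQH = 999.7·9.81·0.0773·36.13 = 27.39 kW
P_shaft = P_hyd/η = 27.39/0.69 = 39.69 kW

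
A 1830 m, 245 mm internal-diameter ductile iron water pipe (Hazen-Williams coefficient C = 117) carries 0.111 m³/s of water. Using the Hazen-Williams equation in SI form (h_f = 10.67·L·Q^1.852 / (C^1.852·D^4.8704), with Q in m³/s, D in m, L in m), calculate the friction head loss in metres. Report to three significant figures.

h_f = 10.67·1830·0.111^1.852 / (117^1.852·0.245^4.8704) = 46.48 m

h_f ≈ 46.5 m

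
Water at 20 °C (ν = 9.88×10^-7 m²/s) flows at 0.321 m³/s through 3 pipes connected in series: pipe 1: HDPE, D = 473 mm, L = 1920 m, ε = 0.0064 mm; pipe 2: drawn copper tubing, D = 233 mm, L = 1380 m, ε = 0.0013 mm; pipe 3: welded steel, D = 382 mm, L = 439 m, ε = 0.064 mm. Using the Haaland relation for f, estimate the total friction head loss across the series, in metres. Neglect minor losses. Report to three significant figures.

H ≈ 198 m

Pipe 1: V = 1.827 m/s, Re = 8.75×10^5, ε/D = 1.35×10^-5, f = 0.01208, h_1 = f(L/D)V²/2g = 8.340 m
Pipe 2: V = 7.528 m/s, Re = 1.78×10^6, ε/D = 5.58×10^-6, f = 0.01069, h_2 = f(L/D)V²/2g = 182.9 m
Pipe 3: V = 2.801 m/s, Re = 1.08×10^6, ε/D = 1.68×10^-4, f = 0.01416, h_3 = f(L/D)V²/2g = 6.506 m
Series → Q common, losses add: H = Σh = 197.7 m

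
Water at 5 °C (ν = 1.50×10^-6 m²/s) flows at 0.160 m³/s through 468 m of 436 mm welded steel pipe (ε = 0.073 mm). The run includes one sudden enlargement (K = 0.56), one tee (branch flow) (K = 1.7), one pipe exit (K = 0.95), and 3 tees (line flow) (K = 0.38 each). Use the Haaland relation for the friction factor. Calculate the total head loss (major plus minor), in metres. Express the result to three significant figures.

V = 4Q/(πD²) = 1.072 m/s; V²/2g = 0.05853 m
Re = 3.11×10^5, ε/D = 1.67×10^-4 → f = 0.01573 (Haaland)
Major: h_f = f(L/D)·V²/2g = 0.01573·1073·0.05853 = 0.9884 m
Minor: ΣK = 4.35; h_m = ΣK·V²/2g = 0.2546 m
Total H_L = 0.9884 + 0.2546 = 1.243 m

H_L ≈ 1.24 m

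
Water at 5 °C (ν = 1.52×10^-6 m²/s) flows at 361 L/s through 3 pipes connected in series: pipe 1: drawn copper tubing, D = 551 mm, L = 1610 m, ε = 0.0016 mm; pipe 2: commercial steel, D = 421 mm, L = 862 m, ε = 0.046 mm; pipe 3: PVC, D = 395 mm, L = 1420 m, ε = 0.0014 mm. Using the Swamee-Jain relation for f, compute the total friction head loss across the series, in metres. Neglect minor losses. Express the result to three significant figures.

Pipe 1: V = 1.514 m/s, Re = 5.49×10^5, ε/D = 2.90×10^-6, f = 0.01293, h_1 = f(L/D)V²/2g = 4.412 m
Pipe 2: V = 2.593 m/s, Re = 7.18×10^5, ε/D = 1.09×10^-4, f = 0.01404, h_2 = f(L/D)V²/2g = 9.854 m
Pipe 3: V = 2.946 m/s, Re = 7.66×10^5, ε/D = 3.54×10^-6, f = 0.01222, h_3 = f(L/D)V²/2g = 19.44 m
Series → Q common, losses add: H = Σh = 33.70 m

H ≈ 33.7 m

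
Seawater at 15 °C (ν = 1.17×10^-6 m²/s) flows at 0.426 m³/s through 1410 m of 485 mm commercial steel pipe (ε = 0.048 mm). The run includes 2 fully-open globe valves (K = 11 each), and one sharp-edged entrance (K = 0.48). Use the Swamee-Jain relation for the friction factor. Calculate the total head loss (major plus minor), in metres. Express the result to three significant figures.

V = 4Q/(πD²) = 2.306 m/s; V²/2g = 0.2710 m
Re = 9.56×10^5, ε/D = 9.90×10^-5 → f = 0.01354 (Swamee-Jain)
Major: h_f = f(L/D)·V²/2g = 0.01354·2907·0.2710 = 10.67 m
Minor: ΣK = 22.5; h_m = ΣK·V²/2g = 6.092 m
Total H_L = 10.67 + 6.092 = 16.76 m

H_L ≈ 16.8 m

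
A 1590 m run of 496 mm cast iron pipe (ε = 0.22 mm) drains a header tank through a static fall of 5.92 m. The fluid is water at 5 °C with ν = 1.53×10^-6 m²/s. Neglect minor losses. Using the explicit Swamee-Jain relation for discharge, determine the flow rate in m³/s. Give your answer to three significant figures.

Q ≈ 0.279 m³/s

Swamee-Jain (Type II): Q = -0.965·√(gD⁵h_f/L)·ln[ε/(3.7D) + √(3.17ν²L/(gD³h_f))]
√(gD⁵h_f/L) = √(9.81·0.496⁵·5.92/1590) = 0.03311
ε/(3.7D) = 1.20×10^-4; √(3.17ν²L/(gD³h_f)) = 4.08×10^-5
Q = -0.965·0.03311·ln(1.607×10^-4) = 0.2792 m³/s
Check: V = 1.44 m/s, Re = 4.68×10^5, f = 0.01748, h_f = 5.96 m ≈ 5.92 m ✓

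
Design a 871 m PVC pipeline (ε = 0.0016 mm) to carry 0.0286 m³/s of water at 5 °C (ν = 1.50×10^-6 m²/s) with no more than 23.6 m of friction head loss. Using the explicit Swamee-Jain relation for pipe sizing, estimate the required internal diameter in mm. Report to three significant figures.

D ≈ 134 mm

Swamee-Jain (Type III): D = 0.66·[ε^1.25·(LQ²/(gh_f))^4.75 + ν·Q^9.4·(L/(gh_f))^5.2]^0.04
LQ²/(gh_f) = 0.003077; L/(gh_f) = 3.762
Term 1 = ε^1.25·(…)^4.75 = 6.67×10^-20; Term 2 = ν·Q^9.4·(…)^5.2 = 4.55×10^-18
D = 0.66·(6.67×10^-20 + 4.55×10^-18)^0.04 = 0.1337 m = 134 mm
Check: V = 2.04 m/s, Re = 1.82×10^5, f = 0.01593, h_f = 22.0 m ≈ 23.6 m ✓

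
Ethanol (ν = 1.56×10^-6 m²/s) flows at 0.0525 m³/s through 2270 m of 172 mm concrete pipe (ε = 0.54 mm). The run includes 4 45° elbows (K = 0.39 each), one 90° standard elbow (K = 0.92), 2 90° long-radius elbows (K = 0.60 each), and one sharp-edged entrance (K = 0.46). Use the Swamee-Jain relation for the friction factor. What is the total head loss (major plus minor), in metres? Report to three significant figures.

V = 4Q/(πD²) = 2.260 m/s; V²/2g = 0.2602 m
Re = 2.49×10^5, ε/D = 0.00314 → f = 0.02719 (Swamee-Jain)
Major: h_f = f(L/D)·V²/2g = 0.02719·13198·0.2602 = 93.37 m
Minor: ΣK = 4.14; h_m = ΣK·V²/2g = 1.077 m
Total H_L = 93.37 + 1.077 = 94.45 m

H_L ≈ 94.5 m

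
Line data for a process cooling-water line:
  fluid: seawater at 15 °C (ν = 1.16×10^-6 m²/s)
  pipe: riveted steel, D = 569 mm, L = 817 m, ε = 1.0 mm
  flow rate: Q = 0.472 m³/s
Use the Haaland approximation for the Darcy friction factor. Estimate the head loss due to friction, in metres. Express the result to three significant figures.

V = 4Q/(πD²) = 4·0.472/(π·0.569²) = 1.856 m/s
Re = VD/ν = 1.856·0.569/1.16×10^-6 = 9.11×10^5 → turbulent
ε/D = 1.0/569 = 0.00176
Haaland: f = 0.02288
h_f = f(L/D)V²/(2g) = 0.02288·(817/0.569)·1.856²/(2·9.81) = 5.768 m

h_f ≈ 5.77 m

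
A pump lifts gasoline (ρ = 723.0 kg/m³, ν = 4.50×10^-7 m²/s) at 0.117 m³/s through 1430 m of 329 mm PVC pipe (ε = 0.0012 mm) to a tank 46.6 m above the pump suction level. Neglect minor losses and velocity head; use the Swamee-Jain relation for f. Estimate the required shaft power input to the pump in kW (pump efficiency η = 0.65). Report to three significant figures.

V = 4Q/(πD²) = 1.376 m/s; Re = 1.01×10^6; ε/D = 3.65×10^-6; f = 0.01169
h_f = f(L/D)V²/2g = 4.904 m
Total head H = z + h_f = 46.6 + 4.904 = 51.50 m
P_hyd = ρgQH = 723.0·9.81·0.117·51.50 = 42.74 kW
P_shaft = P_hyd/η = 42.74/0.65 = 65.75 kW

P_shaft ≈ 65.8 kW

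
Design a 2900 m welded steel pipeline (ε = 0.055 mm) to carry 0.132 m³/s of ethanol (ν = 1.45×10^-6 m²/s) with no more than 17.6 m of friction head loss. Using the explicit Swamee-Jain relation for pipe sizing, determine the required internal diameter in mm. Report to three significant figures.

Swamee-Jain (Type III): D = 0.66·[ε^1.25·(LQ²/(gh_f))^4.75 + ν·Q^9.4·(L/(gh_f))^5.2]^0.04
LQ²/(gh_f) = 0.2927; L/(gh_f) = 16.80
Term 1 = ε^1.25·(…)^4.75 = 1.38×10^-8; Term 2 = ν·Q^9.4·(…)^5.2 = 1.84×10^-8
D = 0.66·(1.38×10^-8 + 1.84×10^-8)^0.04 = 0.3311 m = 331 mm
Check: V = 1.53 m/s, Re = 3.50×10^5, f = 0.01575, h_f = 16.5 m ≈ 17.6 m ✓

D ≈ 331 mm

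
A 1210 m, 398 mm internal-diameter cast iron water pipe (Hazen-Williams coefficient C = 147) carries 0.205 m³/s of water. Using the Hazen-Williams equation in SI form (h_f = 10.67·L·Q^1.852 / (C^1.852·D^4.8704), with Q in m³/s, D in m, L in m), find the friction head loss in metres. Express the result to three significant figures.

h_f ≈ 5.90 m

h_f = 10.67·1210·0.205^1.852 / (147^1.852·0.398^4.8704) = 5.904 m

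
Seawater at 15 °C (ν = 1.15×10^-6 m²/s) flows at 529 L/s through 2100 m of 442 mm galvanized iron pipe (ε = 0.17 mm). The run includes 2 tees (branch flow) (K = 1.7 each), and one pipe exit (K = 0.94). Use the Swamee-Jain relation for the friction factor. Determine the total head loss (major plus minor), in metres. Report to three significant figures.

H_L ≈ 49.6 m

V = 4Q/(πD²) = 3.448 m/s; V²/2g = 0.6058 m
Re = 1.33×10^6, ε/D = 3.85×10^-4 → f = 0.01631 (Swamee-Jain)
Major: h_f = f(L/D)·V²/2g = 0.01631·4751·0.6058 = 46.95 m
Minor: ΣK = 4.34; h_m = ΣK·V²/2g = 2.629 m
Total H_L = 46.95 + 2.629 = 49.58 m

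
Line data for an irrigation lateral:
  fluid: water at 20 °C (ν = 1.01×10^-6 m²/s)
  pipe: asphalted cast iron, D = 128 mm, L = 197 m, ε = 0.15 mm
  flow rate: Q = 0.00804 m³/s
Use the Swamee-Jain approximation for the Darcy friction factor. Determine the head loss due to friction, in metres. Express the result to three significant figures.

V = 4Q/(πD²) = 4·0.00804/(π·0.128²) = 0.6248 m/s
Re = VD/ν = 0.6248·0.128/1.01×10^-6 = 7.92×10^4 → turbulent
ε/D = 0.15/128 = 0.00117
Swamee-Jain: f = 0.02342
h_f = f(L/D)V²/(2g) = 0.02342·(197/0.128)·0.6248²/(2·9.81) = 0.7173 m

h_f ≈ 0.717 m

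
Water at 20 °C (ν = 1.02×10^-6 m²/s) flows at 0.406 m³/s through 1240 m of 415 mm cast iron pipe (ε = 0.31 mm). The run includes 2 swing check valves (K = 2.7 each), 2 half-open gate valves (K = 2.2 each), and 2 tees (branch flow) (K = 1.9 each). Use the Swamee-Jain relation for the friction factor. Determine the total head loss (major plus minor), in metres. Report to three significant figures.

H_L ≈ 31.9 m

V = 4Q/(πD²) = 3.002 m/s; V²/2g = 0.4592 m
Re = 1.22×10^6, ε/D = 7.47×10^-4 → f = 0.01871 (Swamee-Jain)
Major: h_f = f(L/D)·V²/2g = 0.01871·2988·0.4592 = 25.67 m
Minor: ΣK = 13.6; h_m = ΣK·V²/2g = 6.245 m
Total H_L = 25.67 + 6.245 = 31.91 m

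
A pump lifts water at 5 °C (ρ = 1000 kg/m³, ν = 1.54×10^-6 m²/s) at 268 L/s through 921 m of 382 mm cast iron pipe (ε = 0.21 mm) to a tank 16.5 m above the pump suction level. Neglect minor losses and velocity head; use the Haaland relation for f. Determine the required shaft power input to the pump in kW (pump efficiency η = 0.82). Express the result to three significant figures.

P_shaft ≈ 91.2 kW

V = 4Q/(πD²) = 2.338 m/s; Re = 5.80×10^5; ε/D = 5.50×10^-4; f = 0.01778
h_f = f(L/D)V²/2g = 11.95 m
Total head H = z + h_f = 16.5 + 11.95 = 28.45 m
P_hyd = ρgQH = 1000·9.81·0.268·28.45 = 74.80 kW
P_shaft = P_hyd/η = 74.80/0.82 = 91.22 kW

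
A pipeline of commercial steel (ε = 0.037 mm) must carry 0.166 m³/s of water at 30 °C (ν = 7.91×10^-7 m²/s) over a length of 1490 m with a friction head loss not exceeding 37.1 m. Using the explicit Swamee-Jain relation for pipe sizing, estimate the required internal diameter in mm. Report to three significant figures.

D ≈ 267 mm

Swamee-Jain (Type III): D = 0.66·[ε^1.25·(LQ²/(gh_f))^4.75 + ν·Q^9.4·(L/(gh_f))^5.2]^0.04
LQ²/(gh_f) = 0.1128; L/(gh_f) = 4.094
Term 1 = ε^1.25·(…)^4.75 = 9.10×10^-11; Term 2 = ν·Q^9.4·(…)^5.2 = 5.63×10^-11
D = 0.66·(9.10×10^-11 + 5.63×10^-11)^0.04 = 0.2669 m = 267 mm
Check: V = 2.97 m/s, Re = 1.00×10^6, f = 0.01404, h_f = 35.2 m ≈ 37.1 m ✓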